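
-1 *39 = -39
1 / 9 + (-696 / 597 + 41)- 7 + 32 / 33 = 668159 / 19701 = 33.91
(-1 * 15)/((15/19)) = -19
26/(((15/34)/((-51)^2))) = 153285.60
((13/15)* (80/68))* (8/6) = 208/153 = 1.36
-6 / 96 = -1 / 16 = -0.06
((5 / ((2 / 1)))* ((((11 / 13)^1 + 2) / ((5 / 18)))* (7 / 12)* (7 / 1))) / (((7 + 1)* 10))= 5439 / 4160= 1.31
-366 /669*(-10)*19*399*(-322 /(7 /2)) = -3815656.68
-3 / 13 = -0.23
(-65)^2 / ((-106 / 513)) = -2167425 / 106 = -20447.41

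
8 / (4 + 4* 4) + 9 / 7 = 59 / 35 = 1.69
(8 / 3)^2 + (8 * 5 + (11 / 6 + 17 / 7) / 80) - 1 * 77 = -300743 / 10080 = -29.84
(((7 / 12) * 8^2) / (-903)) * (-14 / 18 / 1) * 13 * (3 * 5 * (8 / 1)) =58240 / 1161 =50.16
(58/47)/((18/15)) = 145/141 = 1.03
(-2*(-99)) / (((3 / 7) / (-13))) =-6006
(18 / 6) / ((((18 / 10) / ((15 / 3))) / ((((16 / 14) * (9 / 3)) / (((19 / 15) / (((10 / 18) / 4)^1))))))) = 1250 / 399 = 3.13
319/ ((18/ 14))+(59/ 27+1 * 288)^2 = 61568098/ 729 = 84455.55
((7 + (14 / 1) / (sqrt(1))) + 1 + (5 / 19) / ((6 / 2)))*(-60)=-25180 / 19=-1325.26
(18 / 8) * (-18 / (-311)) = 81 / 622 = 0.13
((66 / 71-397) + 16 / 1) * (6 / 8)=-80955 / 284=-285.05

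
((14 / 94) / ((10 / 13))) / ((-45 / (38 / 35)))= -247 / 52875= -0.00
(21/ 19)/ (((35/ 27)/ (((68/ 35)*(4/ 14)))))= 11016/ 23275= 0.47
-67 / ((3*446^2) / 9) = -201 / 198916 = -0.00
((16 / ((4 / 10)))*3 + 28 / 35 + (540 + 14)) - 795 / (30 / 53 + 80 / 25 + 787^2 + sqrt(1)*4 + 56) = 184613325689 / 273582805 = 674.80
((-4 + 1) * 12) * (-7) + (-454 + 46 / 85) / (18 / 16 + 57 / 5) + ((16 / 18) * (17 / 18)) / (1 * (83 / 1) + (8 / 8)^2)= 1042155707 / 4829139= 215.81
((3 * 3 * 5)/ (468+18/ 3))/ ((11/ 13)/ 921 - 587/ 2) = -0.00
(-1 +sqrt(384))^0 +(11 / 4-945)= -3765 / 4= -941.25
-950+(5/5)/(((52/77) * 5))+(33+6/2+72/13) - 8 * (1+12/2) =-250683/260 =-964.17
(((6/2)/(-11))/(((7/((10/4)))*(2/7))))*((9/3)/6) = -15/88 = -0.17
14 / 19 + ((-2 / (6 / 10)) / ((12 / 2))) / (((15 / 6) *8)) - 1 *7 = -4303 / 684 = -6.29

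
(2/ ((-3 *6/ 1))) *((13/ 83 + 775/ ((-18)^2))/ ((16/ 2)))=-68537/ 1936224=-0.04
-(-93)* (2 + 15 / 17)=4557 / 17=268.06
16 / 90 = 8 / 45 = 0.18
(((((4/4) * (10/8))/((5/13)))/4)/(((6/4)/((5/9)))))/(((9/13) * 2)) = 845/3888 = 0.22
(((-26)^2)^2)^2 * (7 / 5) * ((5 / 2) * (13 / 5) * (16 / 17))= 152026103011328 / 85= 1788542388368.56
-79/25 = -3.16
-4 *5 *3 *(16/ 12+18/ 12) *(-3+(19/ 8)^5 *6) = -627227325/ 8192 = -76565.84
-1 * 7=-7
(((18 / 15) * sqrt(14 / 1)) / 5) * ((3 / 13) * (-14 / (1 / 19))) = -4788 * sqrt(14) / 325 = -55.12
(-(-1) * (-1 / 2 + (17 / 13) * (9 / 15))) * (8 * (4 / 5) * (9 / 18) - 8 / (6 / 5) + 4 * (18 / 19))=1702 / 18525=0.09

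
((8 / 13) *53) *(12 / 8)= 636 / 13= 48.92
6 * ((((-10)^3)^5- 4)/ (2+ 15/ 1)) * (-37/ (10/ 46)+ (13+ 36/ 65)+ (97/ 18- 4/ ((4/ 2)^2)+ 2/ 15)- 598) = 175529000000000702116/ 663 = 264749622926094573.33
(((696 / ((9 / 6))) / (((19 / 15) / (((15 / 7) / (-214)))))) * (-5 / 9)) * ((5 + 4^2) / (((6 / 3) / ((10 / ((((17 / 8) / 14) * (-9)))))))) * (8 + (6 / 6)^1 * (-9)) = 16240000 / 103683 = 156.63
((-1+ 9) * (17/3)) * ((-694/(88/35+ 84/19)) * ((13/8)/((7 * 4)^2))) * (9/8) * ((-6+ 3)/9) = 7285265/2066176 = 3.53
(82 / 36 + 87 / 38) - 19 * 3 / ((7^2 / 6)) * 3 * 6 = -1014407 / 8379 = -121.07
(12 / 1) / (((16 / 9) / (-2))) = -27 / 2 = -13.50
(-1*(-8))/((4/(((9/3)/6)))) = 1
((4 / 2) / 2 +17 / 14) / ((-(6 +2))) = -31 / 112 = -0.28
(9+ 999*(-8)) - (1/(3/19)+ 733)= -26167/3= -8722.33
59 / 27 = 2.19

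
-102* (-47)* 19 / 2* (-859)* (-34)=1330128858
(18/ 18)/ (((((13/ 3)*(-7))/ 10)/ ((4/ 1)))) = -120/ 91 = -1.32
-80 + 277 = 197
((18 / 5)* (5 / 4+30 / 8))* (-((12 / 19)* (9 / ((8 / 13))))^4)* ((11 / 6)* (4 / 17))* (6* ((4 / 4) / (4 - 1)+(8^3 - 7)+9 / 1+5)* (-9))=184828428904977 / 116603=1585108692.79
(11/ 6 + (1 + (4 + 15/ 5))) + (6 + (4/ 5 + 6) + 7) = 889/ 30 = 29.63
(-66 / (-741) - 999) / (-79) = 246731 / 19513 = 12.64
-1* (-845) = 845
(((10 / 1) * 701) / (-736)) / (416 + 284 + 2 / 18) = -31545 / 2318768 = -0.01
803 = 803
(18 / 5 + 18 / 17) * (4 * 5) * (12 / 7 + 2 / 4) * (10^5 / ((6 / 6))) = 2455200000 / 119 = 20631932.77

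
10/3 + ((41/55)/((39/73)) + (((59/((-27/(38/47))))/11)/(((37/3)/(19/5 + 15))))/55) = 61864723/13095225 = 4.72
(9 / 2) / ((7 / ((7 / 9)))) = 1 / 2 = 0.50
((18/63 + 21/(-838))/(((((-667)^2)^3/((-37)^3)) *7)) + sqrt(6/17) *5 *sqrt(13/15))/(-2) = 77448437/7231445172708873011756 - sqrt(2210)/34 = -1.38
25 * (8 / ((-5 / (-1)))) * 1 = 40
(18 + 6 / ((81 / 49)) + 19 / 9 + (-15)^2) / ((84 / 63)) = 186.56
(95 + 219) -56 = 258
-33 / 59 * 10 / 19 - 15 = -17145 / 1121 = -15.29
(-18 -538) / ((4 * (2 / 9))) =-1251 / 2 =-625.50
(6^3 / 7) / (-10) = -108 / 35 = -3.09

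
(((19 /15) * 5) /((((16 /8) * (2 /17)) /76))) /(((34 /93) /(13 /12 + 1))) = 279775 /24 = 11657.29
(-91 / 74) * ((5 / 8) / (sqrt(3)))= -455 * sqrt(3) / 1776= -0.44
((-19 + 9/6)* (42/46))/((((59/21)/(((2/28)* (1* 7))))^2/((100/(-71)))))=8103375/11368946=0.71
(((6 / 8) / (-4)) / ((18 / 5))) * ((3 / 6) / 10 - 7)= 139 / 384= 0.36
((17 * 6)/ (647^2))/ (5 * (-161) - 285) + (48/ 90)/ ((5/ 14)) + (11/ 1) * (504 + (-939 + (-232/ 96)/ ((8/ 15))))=-529291090388101/ 109508114400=-4833.35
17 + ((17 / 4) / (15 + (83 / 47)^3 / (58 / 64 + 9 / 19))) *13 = 19.91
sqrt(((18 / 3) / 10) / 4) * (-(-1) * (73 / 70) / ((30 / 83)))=6059 * sqrt(15) / 21000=1.12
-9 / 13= -0.69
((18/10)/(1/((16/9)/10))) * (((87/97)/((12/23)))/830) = 667/1006375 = 0.00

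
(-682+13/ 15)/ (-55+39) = 10217/ 240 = 42.57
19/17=1.12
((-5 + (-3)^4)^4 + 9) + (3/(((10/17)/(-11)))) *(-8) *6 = 166824389/5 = 33364877.80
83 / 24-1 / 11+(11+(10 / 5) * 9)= 32.37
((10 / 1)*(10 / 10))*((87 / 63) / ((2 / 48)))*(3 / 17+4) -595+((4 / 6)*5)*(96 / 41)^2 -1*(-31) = 167728004 / 200039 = 838.48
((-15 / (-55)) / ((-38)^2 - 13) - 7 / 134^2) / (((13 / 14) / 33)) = -131411 / 18557526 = -0.01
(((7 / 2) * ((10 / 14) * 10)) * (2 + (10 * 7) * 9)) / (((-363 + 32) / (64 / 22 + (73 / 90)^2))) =-50215402 / 294921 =-170.27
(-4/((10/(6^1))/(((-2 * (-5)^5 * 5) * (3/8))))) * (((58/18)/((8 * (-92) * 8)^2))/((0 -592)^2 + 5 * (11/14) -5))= -21875/2932768145408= -0.00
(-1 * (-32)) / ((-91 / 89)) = -2848 / 91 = -31.30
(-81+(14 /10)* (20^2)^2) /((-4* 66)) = -223919 /264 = -848.18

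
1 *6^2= 36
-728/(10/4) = -1456/5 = -291.20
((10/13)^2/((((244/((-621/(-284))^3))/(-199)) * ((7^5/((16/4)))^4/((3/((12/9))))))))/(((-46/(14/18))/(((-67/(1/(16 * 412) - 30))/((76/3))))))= 8579526474475800/158031697219662894181417417669297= 0.00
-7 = -7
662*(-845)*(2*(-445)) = 497857100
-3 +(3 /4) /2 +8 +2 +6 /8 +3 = 89 /8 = 11.12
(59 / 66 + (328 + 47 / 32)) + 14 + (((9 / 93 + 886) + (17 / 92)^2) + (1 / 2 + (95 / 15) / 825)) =1598825453717 / 1298800800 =1231.00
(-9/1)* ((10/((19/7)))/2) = -315/19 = -16.58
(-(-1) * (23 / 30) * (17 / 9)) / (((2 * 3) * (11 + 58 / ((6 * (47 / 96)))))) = 1081 / 137700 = 0.01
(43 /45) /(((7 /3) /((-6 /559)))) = -2 /455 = -0.00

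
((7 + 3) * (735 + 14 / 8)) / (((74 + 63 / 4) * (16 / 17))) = 250495 / 2872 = 87.22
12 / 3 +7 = 11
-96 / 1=-96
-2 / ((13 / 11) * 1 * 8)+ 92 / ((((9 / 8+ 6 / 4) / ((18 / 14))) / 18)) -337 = 1207473 / 2548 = 473.89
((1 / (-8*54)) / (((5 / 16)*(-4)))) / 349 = 1 / 188460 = 0.00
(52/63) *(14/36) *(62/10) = 806/405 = 1.99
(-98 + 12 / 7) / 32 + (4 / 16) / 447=-150611 / 50064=-3.01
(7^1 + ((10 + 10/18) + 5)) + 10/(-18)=22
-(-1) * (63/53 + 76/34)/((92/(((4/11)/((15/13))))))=8021/683859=0.01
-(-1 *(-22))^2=-484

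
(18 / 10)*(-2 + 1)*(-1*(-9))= -81 / 5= -16.20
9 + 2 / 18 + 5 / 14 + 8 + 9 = 3335 / 126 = 26.47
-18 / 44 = -9 / 22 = -0.41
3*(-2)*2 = -12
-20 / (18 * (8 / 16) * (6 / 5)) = -1.85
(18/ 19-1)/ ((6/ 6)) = -0.05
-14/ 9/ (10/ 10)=-14/ 9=-1.56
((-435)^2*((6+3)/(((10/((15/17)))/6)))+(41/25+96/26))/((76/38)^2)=2490688793/11050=225401.70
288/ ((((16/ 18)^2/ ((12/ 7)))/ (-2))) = -8748/ 7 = -1249.71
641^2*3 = 1232643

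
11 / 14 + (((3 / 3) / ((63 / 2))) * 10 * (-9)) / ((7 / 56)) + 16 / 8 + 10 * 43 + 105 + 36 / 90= 36073 / 70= 515.33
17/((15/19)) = 323/15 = 21.53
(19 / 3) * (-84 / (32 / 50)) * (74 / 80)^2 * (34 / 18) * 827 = -2559820543 / 2304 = -1111033.22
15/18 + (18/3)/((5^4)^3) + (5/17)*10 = 93994141237/24902343750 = 3.77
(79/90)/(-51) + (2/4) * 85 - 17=58483/2295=25.48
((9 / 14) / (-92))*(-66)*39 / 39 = 297 / 644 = 0.46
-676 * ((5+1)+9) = -10140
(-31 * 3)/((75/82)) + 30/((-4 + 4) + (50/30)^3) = -476/5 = -95.20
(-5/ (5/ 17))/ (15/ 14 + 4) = -238/ 71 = -3.35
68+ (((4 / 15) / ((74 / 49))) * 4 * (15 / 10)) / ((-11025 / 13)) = 2830448 / 41625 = 68.00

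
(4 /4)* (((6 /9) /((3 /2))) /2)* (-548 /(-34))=548 /153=3.58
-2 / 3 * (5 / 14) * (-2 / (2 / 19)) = 95 / 21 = 4.52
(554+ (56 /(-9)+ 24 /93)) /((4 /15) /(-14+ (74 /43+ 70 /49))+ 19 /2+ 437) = 2496889660 /2034173283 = 1.23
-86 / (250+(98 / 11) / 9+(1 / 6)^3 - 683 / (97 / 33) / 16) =-39641184 / 109000339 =-0.36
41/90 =0.46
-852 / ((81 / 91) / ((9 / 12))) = -6461 / 9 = -717.89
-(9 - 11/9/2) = -151/18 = -8.39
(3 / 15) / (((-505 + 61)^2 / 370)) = 1 / 2664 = 0.00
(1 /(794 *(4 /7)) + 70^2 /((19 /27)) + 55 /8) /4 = 210299899 /120688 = 1742.51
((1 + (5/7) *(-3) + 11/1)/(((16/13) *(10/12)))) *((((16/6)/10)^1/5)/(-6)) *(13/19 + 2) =-15249/66500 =-0.23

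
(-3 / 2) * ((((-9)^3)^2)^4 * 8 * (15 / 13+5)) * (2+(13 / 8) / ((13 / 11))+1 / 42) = -1821865559875768125279165240 / 91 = -20020500657975473904166650.00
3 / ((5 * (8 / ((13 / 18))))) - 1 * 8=-1907 / 240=-7.95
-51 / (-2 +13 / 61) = 3111 / 109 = 28.54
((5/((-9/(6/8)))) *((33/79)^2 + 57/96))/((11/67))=-51398045/26361984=-1.95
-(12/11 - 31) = 329/11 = 29.91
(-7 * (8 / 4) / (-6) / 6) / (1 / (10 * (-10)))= -350 / 9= -38.89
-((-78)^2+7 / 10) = -60847 / 10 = -6084.70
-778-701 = -1479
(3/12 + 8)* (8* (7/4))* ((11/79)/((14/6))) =1089/158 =6.89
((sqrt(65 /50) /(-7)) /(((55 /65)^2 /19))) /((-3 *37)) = 3211 *sqrt(130) /940170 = 0.04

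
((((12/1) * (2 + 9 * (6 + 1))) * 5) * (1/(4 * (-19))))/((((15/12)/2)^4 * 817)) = -0.41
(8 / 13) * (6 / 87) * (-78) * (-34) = 3264 / 29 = 112.55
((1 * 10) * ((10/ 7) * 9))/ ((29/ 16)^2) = 39.14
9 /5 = 1.80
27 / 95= 0.28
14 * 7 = 98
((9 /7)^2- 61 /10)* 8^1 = -8716 /245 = -35.58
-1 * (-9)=9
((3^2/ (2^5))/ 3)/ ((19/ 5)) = 15/ 608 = 0.02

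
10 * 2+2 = 22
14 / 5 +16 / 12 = 62 / 15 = 4.13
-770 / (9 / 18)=-1540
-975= -975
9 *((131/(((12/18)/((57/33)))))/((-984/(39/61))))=-873639/440176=-1.98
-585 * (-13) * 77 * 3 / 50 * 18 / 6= 1054053 / 10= 105405.30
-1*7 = -7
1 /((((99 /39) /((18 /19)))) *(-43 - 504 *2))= -78 /219659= -0.00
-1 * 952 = -952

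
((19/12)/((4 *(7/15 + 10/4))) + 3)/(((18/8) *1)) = 2231/1602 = 1.39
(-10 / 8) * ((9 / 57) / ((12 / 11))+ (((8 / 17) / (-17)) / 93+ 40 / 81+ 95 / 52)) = -2209336205 / 716970852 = -3.08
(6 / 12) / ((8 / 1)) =1 / 16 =0.06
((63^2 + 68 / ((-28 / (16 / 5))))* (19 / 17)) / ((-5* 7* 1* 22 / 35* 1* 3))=-2634217 / 39270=-67.08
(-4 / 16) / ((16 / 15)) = -15 / 64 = -0.23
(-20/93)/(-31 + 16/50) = 500/71331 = 0.01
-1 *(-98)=98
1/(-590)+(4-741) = -737.00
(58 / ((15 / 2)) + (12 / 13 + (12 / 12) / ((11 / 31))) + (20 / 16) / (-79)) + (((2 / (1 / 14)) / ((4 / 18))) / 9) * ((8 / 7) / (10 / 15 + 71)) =340487341 / 29146260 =11.68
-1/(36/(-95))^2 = -9025/1296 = -6.96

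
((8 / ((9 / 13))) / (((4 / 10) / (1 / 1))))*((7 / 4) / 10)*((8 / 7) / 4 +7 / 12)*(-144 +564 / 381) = -4294225 / 6858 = -626.16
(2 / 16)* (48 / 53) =6 / 53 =0.11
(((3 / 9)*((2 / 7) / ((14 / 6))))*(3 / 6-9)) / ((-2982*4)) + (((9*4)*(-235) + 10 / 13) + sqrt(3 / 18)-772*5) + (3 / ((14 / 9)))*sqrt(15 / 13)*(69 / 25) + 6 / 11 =-1029589507553 / 83579496 + sqrt(6) / 6 + 1863*sqrt(195) / 4550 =-12312.56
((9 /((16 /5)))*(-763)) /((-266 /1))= 4905 /608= 8.07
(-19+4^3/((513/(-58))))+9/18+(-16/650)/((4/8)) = -8598041/333450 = -25.79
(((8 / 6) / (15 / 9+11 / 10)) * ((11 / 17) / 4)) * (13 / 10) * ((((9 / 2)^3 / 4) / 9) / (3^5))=143 / 135456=0.00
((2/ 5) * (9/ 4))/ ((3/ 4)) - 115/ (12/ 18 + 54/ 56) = -47478/ 685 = -69.31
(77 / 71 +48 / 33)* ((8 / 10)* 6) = 47592 / 3905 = 12.19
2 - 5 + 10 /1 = 7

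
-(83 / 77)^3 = -571787 / 456533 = -1.25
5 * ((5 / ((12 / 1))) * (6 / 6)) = 25 / 12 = 2.08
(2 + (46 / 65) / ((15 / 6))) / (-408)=-371 / 66300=-0.01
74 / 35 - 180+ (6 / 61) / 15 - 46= -477982 / 2135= -223.88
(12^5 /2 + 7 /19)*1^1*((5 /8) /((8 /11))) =130015105 /1216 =106920.32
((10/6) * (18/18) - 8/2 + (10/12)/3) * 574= -10619/9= -1179.89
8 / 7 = 1.14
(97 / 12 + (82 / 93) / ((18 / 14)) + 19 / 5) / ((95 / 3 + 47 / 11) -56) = -2314477 / 3693960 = -0.63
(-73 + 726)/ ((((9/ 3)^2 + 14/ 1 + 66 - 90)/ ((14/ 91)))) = -1306/ 13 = -100.46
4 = 4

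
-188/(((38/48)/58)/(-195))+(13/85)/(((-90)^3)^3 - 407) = 1680479452195878565407758153/625684089735000657305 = 2685827.37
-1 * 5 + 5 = 0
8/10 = 4/5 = 0.80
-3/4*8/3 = -2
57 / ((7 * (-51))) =-19 / 119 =-0.16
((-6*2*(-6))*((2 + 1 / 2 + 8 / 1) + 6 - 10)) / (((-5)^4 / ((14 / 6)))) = 1092 / 625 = 1.75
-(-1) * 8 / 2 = 4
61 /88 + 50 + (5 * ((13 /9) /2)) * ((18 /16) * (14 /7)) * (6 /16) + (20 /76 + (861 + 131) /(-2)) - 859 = -17402133 /13376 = -1301.00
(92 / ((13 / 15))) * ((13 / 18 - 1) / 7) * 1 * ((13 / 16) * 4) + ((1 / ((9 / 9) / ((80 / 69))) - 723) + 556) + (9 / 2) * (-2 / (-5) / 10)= -721888 / 4025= -179.35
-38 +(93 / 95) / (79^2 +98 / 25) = -37573447 / 988779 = -38.00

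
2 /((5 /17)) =6.80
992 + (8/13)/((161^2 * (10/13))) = 128568164/129605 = 992.00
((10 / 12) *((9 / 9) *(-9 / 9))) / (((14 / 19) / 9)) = -285 / 28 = -10.18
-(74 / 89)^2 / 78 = -2738 / 308919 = -0.01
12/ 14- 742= -5188/ 7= -741.14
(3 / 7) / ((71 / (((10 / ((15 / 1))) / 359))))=0.00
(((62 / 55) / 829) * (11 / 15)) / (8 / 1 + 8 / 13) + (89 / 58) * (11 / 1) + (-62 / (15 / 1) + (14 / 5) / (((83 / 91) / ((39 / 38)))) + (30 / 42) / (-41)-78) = -405558446939741 / 6528559535400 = -62.12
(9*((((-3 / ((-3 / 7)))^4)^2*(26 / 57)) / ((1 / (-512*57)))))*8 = -5525354225664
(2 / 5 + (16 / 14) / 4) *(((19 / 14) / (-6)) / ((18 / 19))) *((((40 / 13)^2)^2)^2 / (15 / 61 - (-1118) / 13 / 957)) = -9207413473280000000 / 2350403265761187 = -3917.38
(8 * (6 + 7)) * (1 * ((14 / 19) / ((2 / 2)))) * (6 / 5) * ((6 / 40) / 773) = 6552 / 367175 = 0.02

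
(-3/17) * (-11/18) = 11/102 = 0.11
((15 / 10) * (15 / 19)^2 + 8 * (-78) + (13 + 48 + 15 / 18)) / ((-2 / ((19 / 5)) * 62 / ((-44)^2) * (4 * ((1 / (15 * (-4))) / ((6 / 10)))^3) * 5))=-1143779522688 / 14725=-77676028.71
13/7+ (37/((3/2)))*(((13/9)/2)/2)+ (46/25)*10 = 55121/1890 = 29.16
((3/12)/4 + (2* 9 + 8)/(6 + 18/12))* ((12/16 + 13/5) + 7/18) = 570031/43200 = 13.20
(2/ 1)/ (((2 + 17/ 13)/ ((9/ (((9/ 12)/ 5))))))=1560/ 43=36.28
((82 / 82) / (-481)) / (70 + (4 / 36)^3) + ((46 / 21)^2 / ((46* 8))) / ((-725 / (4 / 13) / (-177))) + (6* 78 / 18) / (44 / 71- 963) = -4659335013556934 / 178747329181027425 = -0.03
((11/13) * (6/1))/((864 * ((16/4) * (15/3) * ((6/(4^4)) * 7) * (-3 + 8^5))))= 22/402518025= 0.00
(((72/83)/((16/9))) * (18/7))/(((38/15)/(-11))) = -120285/22078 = -5.45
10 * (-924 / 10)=-924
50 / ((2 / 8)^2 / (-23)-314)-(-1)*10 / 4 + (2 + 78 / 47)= 65175587 / 10861982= 6.00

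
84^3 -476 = 592228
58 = 58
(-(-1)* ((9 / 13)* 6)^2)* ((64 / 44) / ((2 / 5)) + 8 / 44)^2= 5143824 / 20449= 251.54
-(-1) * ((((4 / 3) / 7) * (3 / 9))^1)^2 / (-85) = -0.00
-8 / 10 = -4 / 5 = -0.80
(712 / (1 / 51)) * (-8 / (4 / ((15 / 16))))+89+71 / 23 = -67992.91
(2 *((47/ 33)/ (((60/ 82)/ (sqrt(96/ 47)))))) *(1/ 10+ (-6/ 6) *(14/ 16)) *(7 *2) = -8897 *sqrt(282)/ 2475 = -60.37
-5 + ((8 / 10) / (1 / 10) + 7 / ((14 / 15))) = 10.50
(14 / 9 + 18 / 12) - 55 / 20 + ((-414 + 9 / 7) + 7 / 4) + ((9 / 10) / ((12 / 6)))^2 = -10343497 / 25200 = -410.46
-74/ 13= -5.69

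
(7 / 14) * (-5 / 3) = -5 / 6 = -0.83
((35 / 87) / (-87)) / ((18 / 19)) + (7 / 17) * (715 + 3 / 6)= 341178376 / 1158057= 294.61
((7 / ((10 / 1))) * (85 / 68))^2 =49 / 64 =0.77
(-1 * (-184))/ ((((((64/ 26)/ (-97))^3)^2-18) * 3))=-369894902852819423612/ 108556112792151609411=-3.41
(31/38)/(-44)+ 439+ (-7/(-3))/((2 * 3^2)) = 439.11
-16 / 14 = -8 / 7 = -1.14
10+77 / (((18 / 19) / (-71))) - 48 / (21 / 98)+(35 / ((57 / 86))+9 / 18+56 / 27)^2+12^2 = -2919762065 / 1052676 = -2773.66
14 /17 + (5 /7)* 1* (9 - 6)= 353 /119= 2.97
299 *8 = 2392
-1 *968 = -968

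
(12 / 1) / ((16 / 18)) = 27 / 2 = 13.50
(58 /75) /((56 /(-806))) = -11687 /1050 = -11.13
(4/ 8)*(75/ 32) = 75/ 64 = 1.17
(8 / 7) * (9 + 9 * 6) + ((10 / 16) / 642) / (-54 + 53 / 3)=13435771 / 186608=72.00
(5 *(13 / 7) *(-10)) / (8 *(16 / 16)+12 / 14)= -325 / 31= -10.48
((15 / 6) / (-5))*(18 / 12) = -3 / 4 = -0.75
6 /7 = 0.86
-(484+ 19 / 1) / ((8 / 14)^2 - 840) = 24647 / 41144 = 0.60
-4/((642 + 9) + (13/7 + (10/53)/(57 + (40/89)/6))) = -807667/131823460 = -0.01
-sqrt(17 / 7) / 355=-sqrt(119) / 2485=-0.00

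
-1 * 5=-5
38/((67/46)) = 1748/67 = 26.09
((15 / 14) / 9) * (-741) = -1235 / 14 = -88.21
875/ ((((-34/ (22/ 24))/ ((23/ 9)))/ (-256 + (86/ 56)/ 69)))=680004875/ 44064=15432.21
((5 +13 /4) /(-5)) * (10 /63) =-11 /42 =-0.26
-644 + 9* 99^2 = 87565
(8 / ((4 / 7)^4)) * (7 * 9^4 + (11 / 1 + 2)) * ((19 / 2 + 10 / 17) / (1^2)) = 9458391355 / 272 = 34773497.63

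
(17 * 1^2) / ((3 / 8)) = 136 / 3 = 45.33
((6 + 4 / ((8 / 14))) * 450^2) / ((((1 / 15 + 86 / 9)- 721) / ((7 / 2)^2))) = -1451165625 / 32012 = -45331.93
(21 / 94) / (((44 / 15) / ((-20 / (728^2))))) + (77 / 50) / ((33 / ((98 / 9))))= 26852017469 / 52843190400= 0.51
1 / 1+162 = 163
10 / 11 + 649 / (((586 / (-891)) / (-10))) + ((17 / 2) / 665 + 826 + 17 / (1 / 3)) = 46062936971 / 4286590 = 10745.82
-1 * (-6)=6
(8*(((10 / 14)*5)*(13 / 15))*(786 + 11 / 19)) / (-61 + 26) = -31720 / 57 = -556.49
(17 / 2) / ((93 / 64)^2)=34816 / 8649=4.03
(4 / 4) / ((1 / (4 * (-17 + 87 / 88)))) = -1409 / 22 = -64.05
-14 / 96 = -7 / 48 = -0.15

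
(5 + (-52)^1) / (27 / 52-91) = 2444 / 4705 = 0.52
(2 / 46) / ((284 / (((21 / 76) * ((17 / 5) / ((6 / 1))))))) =119 / 4964320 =0.00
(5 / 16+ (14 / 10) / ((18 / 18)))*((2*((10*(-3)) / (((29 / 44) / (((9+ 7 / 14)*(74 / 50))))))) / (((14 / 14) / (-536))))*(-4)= -3407097936 / 725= -4699445.43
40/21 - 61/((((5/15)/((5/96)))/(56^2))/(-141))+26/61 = 5398764676/1281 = 4214492.33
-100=-100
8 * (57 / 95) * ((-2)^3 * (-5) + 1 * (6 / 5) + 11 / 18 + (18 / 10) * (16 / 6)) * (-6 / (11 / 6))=-40272 / 55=-732.22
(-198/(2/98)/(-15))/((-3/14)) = -15092/5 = -3018.40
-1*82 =-82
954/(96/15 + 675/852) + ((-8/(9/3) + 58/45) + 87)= 100311289/459585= 218.26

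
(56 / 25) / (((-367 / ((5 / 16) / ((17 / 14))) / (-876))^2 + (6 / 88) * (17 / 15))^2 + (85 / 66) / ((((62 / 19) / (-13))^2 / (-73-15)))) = -14385514388299304342400 / 11503919158714182939464519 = -0.00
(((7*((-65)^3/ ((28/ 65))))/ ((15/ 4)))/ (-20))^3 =364032580038765625/ 1728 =210667002337248.63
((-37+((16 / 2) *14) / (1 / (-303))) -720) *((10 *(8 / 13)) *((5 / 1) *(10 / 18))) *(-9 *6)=416316000 / 13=32024307.69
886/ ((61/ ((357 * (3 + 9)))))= 62223.34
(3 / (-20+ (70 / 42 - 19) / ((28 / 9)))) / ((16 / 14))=-147 / 1432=-0.10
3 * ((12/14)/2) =9/7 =1.29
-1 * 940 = -940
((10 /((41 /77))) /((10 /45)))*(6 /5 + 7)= 693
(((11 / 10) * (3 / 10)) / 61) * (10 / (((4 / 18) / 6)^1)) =891 / 610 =1.46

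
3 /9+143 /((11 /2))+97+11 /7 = 2623 /21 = 124.90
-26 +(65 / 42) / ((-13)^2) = -14191 / 546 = -25.99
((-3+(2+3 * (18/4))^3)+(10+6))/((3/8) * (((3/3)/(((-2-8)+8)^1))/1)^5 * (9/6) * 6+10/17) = 16262880/2101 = 7740.54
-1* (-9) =9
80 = 80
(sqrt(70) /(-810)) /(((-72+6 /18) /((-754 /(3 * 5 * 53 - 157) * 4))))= -26 * sqrt(70) /319275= -0.00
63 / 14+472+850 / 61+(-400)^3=-63999509.57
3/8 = 0.38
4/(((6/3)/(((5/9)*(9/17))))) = 0.59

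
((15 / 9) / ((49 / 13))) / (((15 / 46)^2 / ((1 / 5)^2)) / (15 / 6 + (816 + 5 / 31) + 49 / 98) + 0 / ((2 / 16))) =698538152 / 5126625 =136.26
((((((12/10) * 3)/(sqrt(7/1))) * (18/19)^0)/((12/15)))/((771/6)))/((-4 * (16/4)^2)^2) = 9 * sqrt(7)/7368704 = 0.00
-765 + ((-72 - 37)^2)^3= 1677100110076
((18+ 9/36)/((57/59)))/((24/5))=21535/5472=3.94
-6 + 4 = -2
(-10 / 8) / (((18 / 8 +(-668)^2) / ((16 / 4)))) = -4 / 356981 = -0.00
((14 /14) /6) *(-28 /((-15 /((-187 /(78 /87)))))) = -64.89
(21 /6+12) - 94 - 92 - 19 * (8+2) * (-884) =335579 /2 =167789.50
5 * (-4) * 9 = -180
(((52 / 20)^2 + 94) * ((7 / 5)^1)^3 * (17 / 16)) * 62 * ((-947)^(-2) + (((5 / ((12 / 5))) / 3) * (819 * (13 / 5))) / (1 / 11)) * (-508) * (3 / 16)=-28219240525.50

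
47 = 47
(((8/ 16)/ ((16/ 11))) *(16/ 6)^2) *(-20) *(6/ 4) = -220/ 3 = -73.33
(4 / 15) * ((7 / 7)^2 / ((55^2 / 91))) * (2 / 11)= 728 / 499125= 0.00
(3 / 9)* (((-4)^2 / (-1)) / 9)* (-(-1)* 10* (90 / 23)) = -1600 / 69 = -23.19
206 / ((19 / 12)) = 2472 / 19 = 130.11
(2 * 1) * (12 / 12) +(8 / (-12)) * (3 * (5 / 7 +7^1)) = -94 / 7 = -13.43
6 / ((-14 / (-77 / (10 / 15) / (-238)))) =-99 / 476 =-0.21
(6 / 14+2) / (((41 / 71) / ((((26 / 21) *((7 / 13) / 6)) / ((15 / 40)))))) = 9656 / 7749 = 1.25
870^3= 658503000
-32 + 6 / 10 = -157 / 5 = -31.40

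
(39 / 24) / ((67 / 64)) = 104 / 67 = 1.55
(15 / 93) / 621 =5 / 19251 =0.00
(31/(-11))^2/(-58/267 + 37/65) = 16678155/739189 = 22.56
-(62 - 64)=2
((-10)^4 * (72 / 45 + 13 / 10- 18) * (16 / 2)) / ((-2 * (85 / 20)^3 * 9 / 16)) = 618496000 / 44217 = 13987.74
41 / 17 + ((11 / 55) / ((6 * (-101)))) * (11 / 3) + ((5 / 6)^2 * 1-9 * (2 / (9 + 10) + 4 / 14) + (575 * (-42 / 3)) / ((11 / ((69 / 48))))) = -317232527443 / 301436520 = -1052.40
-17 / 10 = -1.70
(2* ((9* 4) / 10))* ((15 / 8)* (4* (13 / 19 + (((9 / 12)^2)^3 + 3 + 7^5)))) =35323790553 / 38912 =907786.56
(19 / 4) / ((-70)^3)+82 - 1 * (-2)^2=107015981 / 1372000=78.00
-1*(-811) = 811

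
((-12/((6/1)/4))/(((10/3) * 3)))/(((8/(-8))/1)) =4/5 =0.80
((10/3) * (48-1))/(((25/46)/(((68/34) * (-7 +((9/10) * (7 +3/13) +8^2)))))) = 11899648/325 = 36614.30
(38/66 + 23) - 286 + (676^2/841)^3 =3149150418665551948/19629169593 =160432177.42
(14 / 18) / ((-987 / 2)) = -2 / 1269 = -0.00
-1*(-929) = 929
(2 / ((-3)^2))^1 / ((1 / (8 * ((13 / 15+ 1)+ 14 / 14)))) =688 / 135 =5.10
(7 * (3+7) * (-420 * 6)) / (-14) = 12600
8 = 8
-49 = -49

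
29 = 29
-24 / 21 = -8 / 7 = -1.14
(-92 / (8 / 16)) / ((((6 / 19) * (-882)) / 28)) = 3496 / 189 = 18.50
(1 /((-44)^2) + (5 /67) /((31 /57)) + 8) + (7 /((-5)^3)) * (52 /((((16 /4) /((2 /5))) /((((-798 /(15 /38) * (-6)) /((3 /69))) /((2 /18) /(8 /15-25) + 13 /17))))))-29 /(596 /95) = -711714459556694384707 /6659812539050000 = -106867.04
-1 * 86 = -86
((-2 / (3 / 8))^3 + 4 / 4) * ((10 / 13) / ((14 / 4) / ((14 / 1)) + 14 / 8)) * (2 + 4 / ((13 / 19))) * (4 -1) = -53210 / 39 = -1364.36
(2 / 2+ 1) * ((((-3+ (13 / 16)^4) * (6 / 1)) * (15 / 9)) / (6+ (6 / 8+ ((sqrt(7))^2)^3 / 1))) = -840235 / 5730304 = -0.15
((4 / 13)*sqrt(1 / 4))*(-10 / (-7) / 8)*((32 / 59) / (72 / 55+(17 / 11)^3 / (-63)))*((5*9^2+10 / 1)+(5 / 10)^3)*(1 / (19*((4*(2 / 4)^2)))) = 1989112950 / 7640492743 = 0.26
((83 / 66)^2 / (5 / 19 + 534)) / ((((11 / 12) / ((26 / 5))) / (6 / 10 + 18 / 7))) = 125917142 / 2364421675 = 0.05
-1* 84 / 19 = -84 / 19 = -4.42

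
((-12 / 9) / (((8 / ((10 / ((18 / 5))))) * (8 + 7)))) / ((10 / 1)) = -1 / 324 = -0.00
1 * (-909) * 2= -1818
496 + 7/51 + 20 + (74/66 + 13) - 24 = 284011/561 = 506.26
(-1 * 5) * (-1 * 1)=5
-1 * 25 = -25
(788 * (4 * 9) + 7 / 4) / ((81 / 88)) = 2496538 / 81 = 30821.46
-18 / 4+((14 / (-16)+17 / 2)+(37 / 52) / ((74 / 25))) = 3.37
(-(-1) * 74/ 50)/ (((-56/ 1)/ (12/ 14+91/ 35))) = -4477/ 49000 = -0.09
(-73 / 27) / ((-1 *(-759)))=-73 / 20493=-0.00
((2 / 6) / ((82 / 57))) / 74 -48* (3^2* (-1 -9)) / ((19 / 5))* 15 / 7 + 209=2134706723 / 807044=2645.09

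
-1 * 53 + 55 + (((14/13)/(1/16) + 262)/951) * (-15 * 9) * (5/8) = -375407/16484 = -22.77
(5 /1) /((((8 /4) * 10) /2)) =1 /2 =0.50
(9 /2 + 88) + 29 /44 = 4099 /44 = 93.16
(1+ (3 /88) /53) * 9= 42003 /4664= 9.01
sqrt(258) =16.06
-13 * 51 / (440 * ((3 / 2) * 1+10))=-663 / 5060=-0.13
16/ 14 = 8/ 7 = 1.14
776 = 776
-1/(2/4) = -2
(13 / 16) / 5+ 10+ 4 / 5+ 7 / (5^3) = 11.02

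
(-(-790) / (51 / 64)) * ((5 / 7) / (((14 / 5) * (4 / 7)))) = 158000 / 357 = 442.58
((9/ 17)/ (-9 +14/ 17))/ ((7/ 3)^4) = -729/ 333739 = -0.00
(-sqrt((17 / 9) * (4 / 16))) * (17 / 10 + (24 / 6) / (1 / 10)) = -139 * sqrt(17) / 20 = -28.66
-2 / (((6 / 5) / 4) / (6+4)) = -200 / 3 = -66.67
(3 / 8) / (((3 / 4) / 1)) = 1 / 2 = 0.50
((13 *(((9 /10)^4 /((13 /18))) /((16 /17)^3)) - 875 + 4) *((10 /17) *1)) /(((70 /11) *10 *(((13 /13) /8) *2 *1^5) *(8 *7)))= -0.57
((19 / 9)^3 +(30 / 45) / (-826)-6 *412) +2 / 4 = -1482558563 / 602154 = -2462.09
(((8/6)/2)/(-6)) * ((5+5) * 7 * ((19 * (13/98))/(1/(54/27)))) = -2470/63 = -39.21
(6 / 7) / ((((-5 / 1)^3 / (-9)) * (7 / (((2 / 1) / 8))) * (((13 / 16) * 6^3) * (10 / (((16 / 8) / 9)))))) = 1 / 3583125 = 0.00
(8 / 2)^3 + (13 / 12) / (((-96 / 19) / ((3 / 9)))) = 220937 / 3456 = 63.93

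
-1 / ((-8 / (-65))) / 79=-65 / 632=-0.10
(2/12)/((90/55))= 11/108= 0.10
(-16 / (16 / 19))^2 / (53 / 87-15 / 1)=-31407 / 1252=-25.09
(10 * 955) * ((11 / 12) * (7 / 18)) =367675 / 108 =3404.40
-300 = -300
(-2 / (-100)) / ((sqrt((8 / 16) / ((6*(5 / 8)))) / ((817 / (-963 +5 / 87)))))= -71079*sqrt(30) / 8377600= -0.05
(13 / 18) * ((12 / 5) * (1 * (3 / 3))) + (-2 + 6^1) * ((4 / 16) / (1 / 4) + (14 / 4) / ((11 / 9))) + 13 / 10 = 6101 / 330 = 18.49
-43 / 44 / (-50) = 43 / 2200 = 0.02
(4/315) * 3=4/105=0.04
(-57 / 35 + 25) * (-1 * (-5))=818 / 7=116.86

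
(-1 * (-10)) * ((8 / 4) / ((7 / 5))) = 100 / 7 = 14.29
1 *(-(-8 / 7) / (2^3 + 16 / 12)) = 0.12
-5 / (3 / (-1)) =5 / 3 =1.67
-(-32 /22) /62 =8 /341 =0.02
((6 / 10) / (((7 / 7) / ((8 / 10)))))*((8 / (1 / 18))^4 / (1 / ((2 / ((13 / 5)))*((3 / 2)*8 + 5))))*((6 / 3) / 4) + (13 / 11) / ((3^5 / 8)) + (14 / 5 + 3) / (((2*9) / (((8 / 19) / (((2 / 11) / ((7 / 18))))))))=1349481015.47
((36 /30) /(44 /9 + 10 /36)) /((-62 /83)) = -1494 /4805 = -0.31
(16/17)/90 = 8/765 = 0.01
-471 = -471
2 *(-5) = -10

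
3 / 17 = 0.18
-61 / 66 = -0.92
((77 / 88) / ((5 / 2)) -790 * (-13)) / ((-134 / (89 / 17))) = -18281223 / 45560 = -401.26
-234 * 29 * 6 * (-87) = 3542292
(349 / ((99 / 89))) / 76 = 31061 / 7524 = 4.13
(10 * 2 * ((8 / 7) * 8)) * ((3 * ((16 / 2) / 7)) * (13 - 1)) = 368640 / 49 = 7523.27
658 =658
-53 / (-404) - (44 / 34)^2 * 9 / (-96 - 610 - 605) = 7280137 / 51022372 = 0.14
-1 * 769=-769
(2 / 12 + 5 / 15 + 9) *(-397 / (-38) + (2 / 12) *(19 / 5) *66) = 9927 / 20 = 496.35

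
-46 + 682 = 636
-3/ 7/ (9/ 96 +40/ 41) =-3936/ 9821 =-0.40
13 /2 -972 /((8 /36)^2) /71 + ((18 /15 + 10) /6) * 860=568543 /426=1334.61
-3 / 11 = -0.27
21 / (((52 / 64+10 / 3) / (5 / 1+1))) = 6048 / 199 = 30.39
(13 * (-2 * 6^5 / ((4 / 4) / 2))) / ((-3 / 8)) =1078272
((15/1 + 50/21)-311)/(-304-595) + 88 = 88.33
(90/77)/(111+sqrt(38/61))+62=3588475672/57868811-90 * sqrt(2318)/57868811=62.01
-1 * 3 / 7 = -0.43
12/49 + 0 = 12/49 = 0.24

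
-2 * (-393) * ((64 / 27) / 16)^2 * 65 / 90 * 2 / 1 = 54496 / 2187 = 24.92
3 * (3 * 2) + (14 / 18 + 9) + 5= 295 / 9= 32.78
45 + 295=340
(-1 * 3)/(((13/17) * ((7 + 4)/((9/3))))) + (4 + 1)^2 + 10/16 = 28091/1144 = 24.56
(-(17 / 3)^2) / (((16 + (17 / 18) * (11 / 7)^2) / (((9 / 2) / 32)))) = -127449 / 517408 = -0.25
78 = 78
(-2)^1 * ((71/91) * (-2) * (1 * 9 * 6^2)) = 1011.16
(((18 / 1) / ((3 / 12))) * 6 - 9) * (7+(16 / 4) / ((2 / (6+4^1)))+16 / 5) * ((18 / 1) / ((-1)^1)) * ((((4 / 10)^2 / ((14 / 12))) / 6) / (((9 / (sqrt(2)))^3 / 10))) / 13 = -227104 * sqrt(2) / 20475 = -15.69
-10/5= -2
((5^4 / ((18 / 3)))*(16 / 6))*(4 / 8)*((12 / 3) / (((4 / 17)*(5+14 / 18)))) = 10625 / 26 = 408.65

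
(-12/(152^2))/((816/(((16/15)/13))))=-1/19147440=-0.00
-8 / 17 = -0.47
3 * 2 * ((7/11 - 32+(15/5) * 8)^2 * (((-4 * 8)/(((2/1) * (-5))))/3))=209952/605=347.03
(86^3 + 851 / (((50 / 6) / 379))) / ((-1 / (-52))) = 877187324 / 25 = 35087492.96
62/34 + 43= 762/17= 44.82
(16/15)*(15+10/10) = 256/15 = 17.07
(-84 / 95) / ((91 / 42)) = -504 / 1235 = -0.41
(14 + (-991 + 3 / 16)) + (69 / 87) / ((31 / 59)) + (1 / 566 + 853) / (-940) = -976.21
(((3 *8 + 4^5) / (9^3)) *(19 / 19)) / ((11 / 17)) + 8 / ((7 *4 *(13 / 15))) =1861826 / 729729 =2.55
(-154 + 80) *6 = -444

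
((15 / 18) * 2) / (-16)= -5 / 48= -0.10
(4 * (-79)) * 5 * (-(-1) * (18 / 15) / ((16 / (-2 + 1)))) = 237 / 2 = 118.50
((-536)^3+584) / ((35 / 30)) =-923940432 / 7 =-131991490.29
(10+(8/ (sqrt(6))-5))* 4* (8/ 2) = 64* sqrt(6)/ 3+80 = 132.26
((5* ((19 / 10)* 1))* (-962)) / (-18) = 9139 / 18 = 507.72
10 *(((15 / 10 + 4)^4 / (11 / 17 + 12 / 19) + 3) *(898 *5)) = 53306032075 / 1652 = 32267573.90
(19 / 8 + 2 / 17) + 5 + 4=1563 / 136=11.49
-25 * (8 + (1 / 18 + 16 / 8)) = -4525 / 18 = -251.39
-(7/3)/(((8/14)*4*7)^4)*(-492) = 287/16384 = 0.02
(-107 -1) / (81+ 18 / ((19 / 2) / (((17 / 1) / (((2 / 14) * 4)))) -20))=-3513 / 2605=-1.35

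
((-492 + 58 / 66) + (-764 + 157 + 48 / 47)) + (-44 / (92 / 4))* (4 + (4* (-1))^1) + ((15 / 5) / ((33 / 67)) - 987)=-3222992 / 1551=-2078.01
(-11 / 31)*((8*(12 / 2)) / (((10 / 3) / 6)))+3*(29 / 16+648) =4758573 / 2480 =1918.78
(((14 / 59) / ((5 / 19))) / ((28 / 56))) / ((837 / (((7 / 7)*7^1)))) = 3724 / 246915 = 0.02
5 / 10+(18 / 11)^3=4.88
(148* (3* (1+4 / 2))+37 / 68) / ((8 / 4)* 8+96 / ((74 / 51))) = 3352681 / 206720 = 16.22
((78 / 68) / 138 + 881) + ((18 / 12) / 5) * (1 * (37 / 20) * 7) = 69198657 / 78200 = 884.89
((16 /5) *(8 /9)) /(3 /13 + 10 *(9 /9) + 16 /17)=28288 /111105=0.25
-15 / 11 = -1.36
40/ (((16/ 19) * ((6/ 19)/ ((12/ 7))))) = 1805/ 7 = 257.86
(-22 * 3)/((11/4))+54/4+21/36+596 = 7033/12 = 586.08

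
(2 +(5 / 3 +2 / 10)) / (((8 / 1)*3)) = 29 / 180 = 0.16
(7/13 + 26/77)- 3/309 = 89330/103103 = 0.87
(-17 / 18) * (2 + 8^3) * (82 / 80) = -179129 / 360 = -497.58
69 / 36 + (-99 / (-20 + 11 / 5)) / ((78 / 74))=99871 / 13884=7.19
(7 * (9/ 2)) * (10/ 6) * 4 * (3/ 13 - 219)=-597240/ 13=-45941.54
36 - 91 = -55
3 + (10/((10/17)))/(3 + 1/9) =237/28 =8.46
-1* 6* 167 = -1002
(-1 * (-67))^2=4489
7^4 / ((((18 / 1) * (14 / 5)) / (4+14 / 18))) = 73745 / 324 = 227.61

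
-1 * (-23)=23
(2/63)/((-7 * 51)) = -2/22491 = -0.00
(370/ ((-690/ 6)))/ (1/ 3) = -9.65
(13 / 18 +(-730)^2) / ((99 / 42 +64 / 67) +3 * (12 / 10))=77093.81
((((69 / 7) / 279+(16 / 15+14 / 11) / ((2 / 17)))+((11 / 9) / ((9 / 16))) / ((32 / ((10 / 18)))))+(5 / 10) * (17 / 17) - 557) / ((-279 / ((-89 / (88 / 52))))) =-5401160886953 / 53404374870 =-101.14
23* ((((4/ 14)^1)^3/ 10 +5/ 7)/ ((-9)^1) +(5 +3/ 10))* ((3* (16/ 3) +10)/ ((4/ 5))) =48184747/ 12348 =3902.23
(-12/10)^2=36/25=1.44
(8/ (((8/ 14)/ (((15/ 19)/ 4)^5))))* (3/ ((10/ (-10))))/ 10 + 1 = 2532336001/ 2535525376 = 1.00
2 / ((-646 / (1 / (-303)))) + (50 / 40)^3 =12233689 / 6263616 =1.95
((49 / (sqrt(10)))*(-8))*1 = -196*sqrt(10) / 5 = -123.96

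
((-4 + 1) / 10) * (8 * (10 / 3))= -8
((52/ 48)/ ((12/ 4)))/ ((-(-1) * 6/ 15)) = 65/ 72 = 0.90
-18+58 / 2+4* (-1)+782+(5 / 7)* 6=5553 / 7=793.29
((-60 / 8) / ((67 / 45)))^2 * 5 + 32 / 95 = 216996467 / 1705820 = 127.21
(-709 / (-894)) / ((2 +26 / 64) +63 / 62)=351664 / 1517565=0.23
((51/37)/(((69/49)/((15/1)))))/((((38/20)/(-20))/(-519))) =1296981000/16169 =80214.05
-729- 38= -767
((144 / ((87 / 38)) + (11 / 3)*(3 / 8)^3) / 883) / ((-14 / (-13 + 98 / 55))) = 577980303 / 10095303680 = 0.06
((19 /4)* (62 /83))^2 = 346921 /27556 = 12.59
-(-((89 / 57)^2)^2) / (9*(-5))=-62742241 / 475020045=-0.13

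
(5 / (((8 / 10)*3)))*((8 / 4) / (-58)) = -25 / 348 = -0.07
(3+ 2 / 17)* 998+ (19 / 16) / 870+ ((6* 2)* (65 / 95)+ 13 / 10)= 2806434421 / 899232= 3120.92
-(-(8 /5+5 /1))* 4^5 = 6758.40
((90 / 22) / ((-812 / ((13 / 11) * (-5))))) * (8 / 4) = 2925 / 49126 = 0.06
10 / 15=2 / 3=0.67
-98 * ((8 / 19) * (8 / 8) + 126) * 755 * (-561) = 5247534356.84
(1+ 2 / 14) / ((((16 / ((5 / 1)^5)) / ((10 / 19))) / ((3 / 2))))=46875 / 266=176.22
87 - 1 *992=-905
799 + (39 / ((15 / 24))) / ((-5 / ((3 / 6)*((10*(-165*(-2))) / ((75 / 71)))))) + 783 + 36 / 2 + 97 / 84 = -37574471 / 2100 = -17892.61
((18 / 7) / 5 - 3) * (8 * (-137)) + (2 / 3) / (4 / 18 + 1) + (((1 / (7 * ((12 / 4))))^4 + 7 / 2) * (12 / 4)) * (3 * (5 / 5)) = 6551907563 / 2376990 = 2756.39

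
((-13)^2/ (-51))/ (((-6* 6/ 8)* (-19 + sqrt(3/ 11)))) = -35321/ 910656 - 169* sqrt(33)/ 910656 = -0.04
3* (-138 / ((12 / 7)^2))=-1127 / 8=-140.88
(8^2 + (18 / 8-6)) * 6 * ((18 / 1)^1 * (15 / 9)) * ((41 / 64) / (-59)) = -444645 / 3776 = -117.76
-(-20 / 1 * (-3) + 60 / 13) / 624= -35 / 338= -0.10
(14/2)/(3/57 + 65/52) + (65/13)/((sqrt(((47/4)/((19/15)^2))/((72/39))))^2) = 2006476/302445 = 6.63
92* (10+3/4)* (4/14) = 1978/7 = 282.57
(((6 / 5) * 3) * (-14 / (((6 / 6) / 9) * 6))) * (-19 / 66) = 1197 / 55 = 21.76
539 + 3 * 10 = 569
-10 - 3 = -13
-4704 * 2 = -9408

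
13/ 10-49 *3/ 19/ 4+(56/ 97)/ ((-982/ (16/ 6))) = -0.64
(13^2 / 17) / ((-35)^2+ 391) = 169 / 27472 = 0.01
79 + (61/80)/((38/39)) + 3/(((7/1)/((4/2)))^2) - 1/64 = 23837127/297920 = 80.01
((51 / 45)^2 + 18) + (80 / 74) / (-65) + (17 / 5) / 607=1266120178 / 65692575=19.27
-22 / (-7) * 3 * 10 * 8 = 5280 / 7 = 754.29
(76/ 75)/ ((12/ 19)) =361/ 225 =1.60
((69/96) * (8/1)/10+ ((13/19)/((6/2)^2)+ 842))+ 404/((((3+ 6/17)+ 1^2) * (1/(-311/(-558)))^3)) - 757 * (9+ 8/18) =-3841745723220679/610700008680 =-6290.72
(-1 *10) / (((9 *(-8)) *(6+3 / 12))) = 1 / 45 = 0.02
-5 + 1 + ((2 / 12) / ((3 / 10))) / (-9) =-329 / 81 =-4.06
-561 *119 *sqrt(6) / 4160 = -66759 *sqrt(6) / 4160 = -39.31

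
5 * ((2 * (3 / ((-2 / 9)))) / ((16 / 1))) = -135 / 16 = -8.44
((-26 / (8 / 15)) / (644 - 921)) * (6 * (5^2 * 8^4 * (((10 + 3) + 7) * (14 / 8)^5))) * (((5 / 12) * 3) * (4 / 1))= 49160475000 / 277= 177474638.99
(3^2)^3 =729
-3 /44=-0.07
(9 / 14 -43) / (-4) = 10.59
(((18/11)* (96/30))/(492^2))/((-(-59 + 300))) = -0.00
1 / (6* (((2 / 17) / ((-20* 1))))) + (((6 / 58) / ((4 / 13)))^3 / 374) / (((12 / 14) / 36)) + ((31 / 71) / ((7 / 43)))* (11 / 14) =-79882605316753 / 3046430380224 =-26.22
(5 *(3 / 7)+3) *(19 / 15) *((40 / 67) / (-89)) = -1824 / 41741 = -0.04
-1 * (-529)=529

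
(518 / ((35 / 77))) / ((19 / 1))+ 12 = 6838 / 95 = 71.98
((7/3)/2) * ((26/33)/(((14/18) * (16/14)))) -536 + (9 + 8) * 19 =-18653/88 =-211.97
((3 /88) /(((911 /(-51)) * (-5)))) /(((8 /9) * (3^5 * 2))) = 17 /19240320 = 0.00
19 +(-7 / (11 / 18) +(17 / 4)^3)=84.31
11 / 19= 0.58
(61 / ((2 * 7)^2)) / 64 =61 / 12544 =0.00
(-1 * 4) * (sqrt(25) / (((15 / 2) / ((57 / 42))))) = -76 / 21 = -3.62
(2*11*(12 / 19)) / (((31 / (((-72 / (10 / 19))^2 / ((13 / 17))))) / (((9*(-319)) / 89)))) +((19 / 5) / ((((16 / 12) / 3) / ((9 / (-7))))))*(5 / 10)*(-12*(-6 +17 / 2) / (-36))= -35535979252899 / 100427600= -353846.74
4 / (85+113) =2 / 99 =0.02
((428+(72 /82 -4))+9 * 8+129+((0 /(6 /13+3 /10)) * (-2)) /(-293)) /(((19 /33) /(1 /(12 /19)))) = 1721.16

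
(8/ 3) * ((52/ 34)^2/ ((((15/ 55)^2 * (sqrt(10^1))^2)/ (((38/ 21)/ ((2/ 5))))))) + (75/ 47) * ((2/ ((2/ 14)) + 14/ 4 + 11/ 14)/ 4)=45.23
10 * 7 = 70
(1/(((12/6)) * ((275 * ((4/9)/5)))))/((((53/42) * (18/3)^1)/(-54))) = -0.15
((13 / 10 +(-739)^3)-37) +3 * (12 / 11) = -44394179657 / 110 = -403583451.43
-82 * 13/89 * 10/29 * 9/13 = -7380/2581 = -2.86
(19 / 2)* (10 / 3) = 95 / 3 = 31.67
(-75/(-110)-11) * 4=-454/11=-41.27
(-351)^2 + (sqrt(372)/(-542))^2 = 123201.00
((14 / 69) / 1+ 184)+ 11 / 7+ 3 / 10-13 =835949 / 4830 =173.07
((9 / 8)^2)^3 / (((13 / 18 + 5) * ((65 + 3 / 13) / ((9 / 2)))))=0.02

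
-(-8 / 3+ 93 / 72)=11 / 8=1.38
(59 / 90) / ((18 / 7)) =413 / 1620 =0.25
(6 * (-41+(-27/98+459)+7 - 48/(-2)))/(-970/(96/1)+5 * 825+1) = 6332400/9680587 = 0.65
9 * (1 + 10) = 99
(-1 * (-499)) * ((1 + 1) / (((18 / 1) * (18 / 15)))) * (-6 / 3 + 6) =4990 / 27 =184.81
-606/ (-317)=606/ 317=1.91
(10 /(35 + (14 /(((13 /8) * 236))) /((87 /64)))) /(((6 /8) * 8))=111215 /2337307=0.05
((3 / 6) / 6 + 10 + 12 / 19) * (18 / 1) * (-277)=-2030133 / 38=-53424.55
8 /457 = 0.02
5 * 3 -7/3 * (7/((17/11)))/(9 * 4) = 27001/1836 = 14.71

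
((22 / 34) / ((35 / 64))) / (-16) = -44 / 595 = -0.07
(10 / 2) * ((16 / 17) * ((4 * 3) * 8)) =7680 / 17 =451.76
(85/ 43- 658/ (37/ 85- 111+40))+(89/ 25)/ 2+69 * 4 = 1863954273/ 6447850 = 289.08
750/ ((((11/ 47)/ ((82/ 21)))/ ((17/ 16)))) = 4094875/ 308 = 13295.05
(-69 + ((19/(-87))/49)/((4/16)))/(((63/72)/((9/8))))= -882669/9947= -88.74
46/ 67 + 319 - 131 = 12642/ 67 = 188.69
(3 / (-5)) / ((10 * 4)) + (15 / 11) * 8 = 23967 / 2200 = 10.89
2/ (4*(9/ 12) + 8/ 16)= 4/ 7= 0.57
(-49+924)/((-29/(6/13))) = -13.93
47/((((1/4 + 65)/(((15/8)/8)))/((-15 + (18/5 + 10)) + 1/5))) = -47/232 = -0.20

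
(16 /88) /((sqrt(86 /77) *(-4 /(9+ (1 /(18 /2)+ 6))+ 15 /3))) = 34 *sqrt(6622) /76153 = 0.04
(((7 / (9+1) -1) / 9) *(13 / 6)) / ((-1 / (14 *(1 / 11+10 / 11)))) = 91 / 90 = 1.01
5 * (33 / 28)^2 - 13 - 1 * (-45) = 38.95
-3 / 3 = -1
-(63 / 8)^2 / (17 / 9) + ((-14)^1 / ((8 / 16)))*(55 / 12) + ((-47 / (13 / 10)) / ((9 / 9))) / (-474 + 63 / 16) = -5712028551 / 35459008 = -161.09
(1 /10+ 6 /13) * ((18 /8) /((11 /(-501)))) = -329157 /5720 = -57.54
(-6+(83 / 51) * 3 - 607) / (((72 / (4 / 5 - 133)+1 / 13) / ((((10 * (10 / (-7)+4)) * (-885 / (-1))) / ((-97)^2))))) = 14151325336200 / 4499957749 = 3144.77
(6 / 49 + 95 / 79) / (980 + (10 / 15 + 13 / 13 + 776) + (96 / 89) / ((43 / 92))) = 58886049 / 78218459557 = 0.00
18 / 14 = 9 / 7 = 1.29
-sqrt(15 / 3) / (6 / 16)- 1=-6.96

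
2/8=1/4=0.25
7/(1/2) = 14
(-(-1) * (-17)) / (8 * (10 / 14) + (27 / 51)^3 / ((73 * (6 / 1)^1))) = -85358462 / 28693621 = -2.97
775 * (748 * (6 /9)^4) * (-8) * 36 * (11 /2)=-1632435200 /9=-181381688.89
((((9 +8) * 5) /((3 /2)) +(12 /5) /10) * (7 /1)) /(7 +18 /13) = 388388 /8175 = 47.51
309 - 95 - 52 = 162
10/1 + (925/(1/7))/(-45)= -1205/9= -133.89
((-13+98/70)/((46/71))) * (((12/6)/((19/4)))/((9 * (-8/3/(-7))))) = -14413/6555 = -2.20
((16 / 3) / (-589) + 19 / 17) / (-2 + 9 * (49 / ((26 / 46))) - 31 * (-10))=432913 / 424961733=0.00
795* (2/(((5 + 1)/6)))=1590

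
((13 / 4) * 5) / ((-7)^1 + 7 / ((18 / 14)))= -585 / 56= -10.45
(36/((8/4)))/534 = 3/89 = 0.03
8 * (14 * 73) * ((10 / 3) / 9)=81760 / 27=3028.15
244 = 244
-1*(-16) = 16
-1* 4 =-4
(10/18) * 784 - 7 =3857/9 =428.56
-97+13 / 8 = -95.38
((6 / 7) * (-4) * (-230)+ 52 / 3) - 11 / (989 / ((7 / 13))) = 217590251 / 269997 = 805.90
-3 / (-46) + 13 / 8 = 311 / 184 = 1.69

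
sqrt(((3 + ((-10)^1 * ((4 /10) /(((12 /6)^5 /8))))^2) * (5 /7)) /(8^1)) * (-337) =-337 * sqrt(70) /14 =-201.40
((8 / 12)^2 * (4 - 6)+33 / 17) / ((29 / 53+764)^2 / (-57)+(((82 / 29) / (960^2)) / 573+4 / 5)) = -7310613044582400 / 71239224804464826653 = -0.00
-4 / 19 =-0.21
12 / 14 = 6 / 7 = 0.86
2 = 2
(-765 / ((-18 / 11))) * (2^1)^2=1870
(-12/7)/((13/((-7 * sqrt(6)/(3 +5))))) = 3 * sqrt(6)/26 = 0.28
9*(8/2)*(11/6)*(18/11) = 108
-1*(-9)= 9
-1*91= -91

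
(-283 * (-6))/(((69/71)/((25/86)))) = 502325/989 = 507.91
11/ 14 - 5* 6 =-409/ 14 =-29.21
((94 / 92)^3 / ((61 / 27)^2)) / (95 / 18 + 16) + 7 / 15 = 495729757213 / 1040382892860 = 0.48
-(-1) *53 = 53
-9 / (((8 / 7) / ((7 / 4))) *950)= -441 / 30400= -0.01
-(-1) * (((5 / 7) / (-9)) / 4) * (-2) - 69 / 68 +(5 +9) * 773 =10821.02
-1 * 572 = -572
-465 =-465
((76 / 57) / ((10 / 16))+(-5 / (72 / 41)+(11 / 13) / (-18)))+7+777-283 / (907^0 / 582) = -255719507 / 1560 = -163922.76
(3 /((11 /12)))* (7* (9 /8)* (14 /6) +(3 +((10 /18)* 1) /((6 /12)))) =1619 /22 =73.59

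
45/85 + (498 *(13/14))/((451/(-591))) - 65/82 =-65072537/107338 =-606.24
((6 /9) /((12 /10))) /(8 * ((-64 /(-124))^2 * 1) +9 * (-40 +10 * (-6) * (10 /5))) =-4805 /12436128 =-0.00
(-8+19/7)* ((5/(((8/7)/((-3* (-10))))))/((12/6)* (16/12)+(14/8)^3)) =-133200/1541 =-86.44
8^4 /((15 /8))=32768 /15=2184.53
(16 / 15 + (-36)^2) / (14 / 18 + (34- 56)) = -58368 / 955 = -61.12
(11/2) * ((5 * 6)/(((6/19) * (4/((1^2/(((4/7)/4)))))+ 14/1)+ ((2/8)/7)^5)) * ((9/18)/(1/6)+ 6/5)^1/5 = 75536305152/7728274805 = 9.77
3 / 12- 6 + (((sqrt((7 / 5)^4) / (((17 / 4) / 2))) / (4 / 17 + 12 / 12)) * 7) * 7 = 9251 / 300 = 30.84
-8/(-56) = 1/7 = 0.14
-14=-14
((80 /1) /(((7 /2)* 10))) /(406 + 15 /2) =32 /5789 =0.01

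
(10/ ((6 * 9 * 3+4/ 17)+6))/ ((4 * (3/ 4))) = 17/ 858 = 0.02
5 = 5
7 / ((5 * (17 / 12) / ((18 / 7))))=216 / 85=2.54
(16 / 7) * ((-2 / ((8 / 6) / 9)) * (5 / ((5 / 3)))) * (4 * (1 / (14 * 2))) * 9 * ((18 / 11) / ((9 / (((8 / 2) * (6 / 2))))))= -139968 / 539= -259.68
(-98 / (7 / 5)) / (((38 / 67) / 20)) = -46900 / 19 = -2468.42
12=12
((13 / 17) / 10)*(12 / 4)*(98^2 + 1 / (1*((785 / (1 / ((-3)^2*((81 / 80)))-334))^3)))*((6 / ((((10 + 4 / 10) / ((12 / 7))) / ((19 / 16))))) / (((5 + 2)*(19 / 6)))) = 449966555773879217771 / 3854619671045015250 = 116.73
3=3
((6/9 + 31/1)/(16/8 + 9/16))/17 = 1520/2091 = 0.73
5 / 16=0.31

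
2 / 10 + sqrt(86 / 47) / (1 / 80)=1 / 5 + 80 *sqrt(4042) / 47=108.42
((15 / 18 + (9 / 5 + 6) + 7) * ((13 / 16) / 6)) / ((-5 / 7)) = -2.96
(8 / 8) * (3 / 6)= 0.50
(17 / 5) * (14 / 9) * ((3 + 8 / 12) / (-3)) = -2618 / 405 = -6.46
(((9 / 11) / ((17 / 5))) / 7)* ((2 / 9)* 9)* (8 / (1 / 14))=1440 / 187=7.70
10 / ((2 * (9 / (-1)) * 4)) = -5 / 36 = -0.14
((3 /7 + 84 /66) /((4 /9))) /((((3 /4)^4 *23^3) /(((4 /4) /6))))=4192 /25295193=0.00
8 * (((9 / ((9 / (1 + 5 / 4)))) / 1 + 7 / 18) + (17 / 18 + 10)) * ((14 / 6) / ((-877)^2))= 2282 / 6922161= 0.00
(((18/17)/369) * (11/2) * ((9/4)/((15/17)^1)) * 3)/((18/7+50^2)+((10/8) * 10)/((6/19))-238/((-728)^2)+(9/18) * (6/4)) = 2810808/59202474185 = 0.00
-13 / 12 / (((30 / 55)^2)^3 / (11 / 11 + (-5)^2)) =-299393809 / 279936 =-1069.51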